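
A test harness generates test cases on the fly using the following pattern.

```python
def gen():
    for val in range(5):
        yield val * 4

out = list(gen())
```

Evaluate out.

Step 1: For each val in range(5), yield val * 4:
  val=0: yield 0 * 4 = 0
  val=1: yield 1 * 4 = 4
  val=2: yield 2 * 4 = 8
  val=3: yield 3 * 4 = 12
  val=4: yield 4 * 4 = 16
Therefore out = [0, 4, 8, 12, 16].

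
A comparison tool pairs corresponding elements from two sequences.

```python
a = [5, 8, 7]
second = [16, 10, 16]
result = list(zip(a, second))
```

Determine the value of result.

Step 1: zip pairs elements at same index:
  Index 0: (5, 16)
  Index 1: (8, 10)
  Index 2: (7, 16)
Therefore result = [(5, 16), (8, 10), (7, 16)].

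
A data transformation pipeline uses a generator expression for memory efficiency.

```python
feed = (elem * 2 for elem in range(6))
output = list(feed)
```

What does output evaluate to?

Step 1: For each elem in range(6), compute elem*2:
  elem=0: 0*2 = 0
  elem=1: 1*2 = 2
  elem=2: 2*2 = 4
  elem=3: 3*2 = 6
  elem=4: 4*2 = 8
  elem=5: 5*2 = 10
Therefore output = [0, 2, 4, 6, 8, 10].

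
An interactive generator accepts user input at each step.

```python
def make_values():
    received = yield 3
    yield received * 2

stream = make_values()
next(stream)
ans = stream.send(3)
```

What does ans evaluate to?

Step 1: next(stream) advances to first yield, producing 3.
Step 2: send(3) resumes, received = 3.
Step 3: yield received * 2 = 3 * 2 = 6.
Therefore ans = 6.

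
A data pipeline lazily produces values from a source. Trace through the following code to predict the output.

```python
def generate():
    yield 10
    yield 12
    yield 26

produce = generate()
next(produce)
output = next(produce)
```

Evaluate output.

Step 1: generate() creates a generator.
Step 2: next(produce) yields 10 (consumed and discarded).
Step 3: next(produce) yields 12, assigned to output.
Therefore output = 12.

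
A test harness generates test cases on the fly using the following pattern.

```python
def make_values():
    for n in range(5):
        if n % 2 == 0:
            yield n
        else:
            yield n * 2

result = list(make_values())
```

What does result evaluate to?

Step 1: For each n in range(5), yield n if even, else n*2:
  n=0 (even): yield 0
  n=1 (odd): yield 1*2 = 2
  n=2 (even): yield 2
  n=3 (odd): yield 3*2 = 6
  n=4 (even): yield 4
Therefore result = [0, 2, 2, 6, 4].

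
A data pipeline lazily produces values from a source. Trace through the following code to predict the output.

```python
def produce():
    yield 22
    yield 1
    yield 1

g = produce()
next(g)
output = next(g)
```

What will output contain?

Step 1: produce() creates a generator.
Step 2: next(g) yields 22 (consumed and discarded).
Step 3: next(g) yields 1, assigned to output.
Therefore output = 1.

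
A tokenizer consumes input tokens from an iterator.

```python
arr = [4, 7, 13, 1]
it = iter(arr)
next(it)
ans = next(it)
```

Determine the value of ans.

Step 1: Create iterator over [4, 7, 13, 1].
Step 2: next() consumes 4.
Step 3: next() returns 7.
Therefore ans = 7.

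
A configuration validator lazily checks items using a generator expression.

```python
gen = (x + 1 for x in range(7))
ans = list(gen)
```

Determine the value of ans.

Step 1: For each x in range(7), compute x+1:
  x=0: 0+1 = 1
  x=1: 1+1 = 2
  x=2: 2+1 = 3
  x=3: 3+1 = 4
  x=4: 4+1 = 5
  x=5: 5+1 = 6
  x=6: 6+1 = 7
Therefore ans = [1, 2, 3, 4, 5, 6, 7].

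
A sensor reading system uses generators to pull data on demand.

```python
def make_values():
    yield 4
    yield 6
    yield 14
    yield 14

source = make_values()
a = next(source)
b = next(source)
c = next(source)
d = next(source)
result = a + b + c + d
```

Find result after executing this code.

Step 1: Create generator and consume all values:
  a = next(source) = 4
  b = next(source) = 6
  c = next(source) = 14
  d = next(source) = 14
Step 2: result = 4 + 6 + 14 + 14 = 38.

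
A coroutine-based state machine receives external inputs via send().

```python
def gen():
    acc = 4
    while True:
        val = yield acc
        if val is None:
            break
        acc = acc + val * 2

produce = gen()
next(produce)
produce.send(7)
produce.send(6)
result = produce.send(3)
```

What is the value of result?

Step 1: next() -> yield acc=4.
Step 2: send(7) -> val=7, acc = 4 + 7*2 = 18, yield 18.
Step 3: send(6) -> val=6, acc = 18 + 6*2 = 30, yield 30.
Step 4: send(3) -> val=3, acc = 30 + 3*2 = 36, yield 36.
Therefore result = 36.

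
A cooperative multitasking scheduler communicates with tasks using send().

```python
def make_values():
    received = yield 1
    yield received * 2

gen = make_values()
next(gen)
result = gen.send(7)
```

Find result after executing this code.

Step 1: next(gen) advances to first yield, producing 1.
Step 2: send(7) resumes, received = 7.
Step 3: yield received * 2 = 7 * 2 = 14.
Therefore result = 14.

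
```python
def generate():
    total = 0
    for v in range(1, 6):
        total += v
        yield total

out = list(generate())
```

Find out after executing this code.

Step 1: Generator accumulates running sum:
  v=1: total = 1, yield 1
  v=2: total = 3, yield 3
  v=3: total = 6, yield 6
  v=4: total = 10, yield 10
  v=5: total = 15, yield 15
Therefore out = [1, 3, 6, 10, 15].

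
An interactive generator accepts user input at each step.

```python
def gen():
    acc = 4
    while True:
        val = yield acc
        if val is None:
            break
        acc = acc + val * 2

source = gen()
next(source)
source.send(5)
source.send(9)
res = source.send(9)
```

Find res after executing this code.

Step 1: next() -> yield acc=4.
Step 2: send(5) -> val=5, acc = 4 + 5*2 = 14, yield 14.
Step 3: send(9) -> val=9, acc = 14 + 9*2 = 32, yield 32.
Step 4: send(9) -> val=9, acc = 32 + 9*2 = 50, yield 50.
Therefore res = 50.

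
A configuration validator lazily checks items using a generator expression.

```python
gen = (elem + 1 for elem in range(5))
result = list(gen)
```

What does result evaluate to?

Step 1: For each elem in range(5), compute elem+1:
  elem=0: 0+1 = 1
  elem=1: 1+1 = 2
  elem=2: 2+1 = 3
  elem=3: 3+1 = 4
  elem=4: 4+1 = 5
Therefore result = [1, 2, 3, 4, 5].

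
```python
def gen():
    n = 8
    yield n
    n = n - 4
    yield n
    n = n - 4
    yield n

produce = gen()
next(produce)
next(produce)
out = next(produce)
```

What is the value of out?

Step 1: Trace through generator execution:
  Yield 1: n starts at 8, yield 8
  Yield 2: n = 8 - 4 = 4, yield 4
  Yield 3: n = 4 - 4 = 0, yield 0
Step 2: First next() gets 8, second next() gets the second value, third next() yields 0.
Therefore out = 0.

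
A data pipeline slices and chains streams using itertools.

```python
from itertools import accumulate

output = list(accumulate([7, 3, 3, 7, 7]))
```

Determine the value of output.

Step 1: accumulate computes running sums:
  + 7 = 7
  + 3 = 10
  + 3 = 13
  + 7 = 20
  + 7 = 27
Therefore output = [7, 10, 13, 20, 27].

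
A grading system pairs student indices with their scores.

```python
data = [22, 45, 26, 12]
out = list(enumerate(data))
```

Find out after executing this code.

Step 1: enumerate pairs each element with its index:
  (0, 22)
  (1, 45)
  (2, 26)
  (3, 12)
Therefore out = [(0, 22), (1, 45), (2, 26), (3, 12)].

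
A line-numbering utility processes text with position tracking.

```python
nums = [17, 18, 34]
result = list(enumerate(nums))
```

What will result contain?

Step 1: enumerate pairs each element with its index:
  (0, 17)
  (1, 18)
  (2, 34)
Therefore result = [(0, 17), (1, 18), (2, 34)].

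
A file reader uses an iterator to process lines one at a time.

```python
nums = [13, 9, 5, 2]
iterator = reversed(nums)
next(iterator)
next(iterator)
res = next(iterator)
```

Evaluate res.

Step 1: reversed([13, 9, 5, 2]) gives iterator: [2, 5, 9, 13].
Step 2: First next() = 2, second next() = 5.
Step 3: Third next() = 9.
Therefore res = 9.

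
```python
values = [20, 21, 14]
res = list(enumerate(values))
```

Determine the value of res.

Step 1: enumerate pairs each element with its index:
  (0, 20)
  (1, 21)
  (2, 14)
Therefore res = [(0, 20), (1, 21), (2, 14)].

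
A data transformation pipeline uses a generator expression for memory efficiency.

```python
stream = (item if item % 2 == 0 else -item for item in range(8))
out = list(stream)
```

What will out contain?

Step 1: For each item in range(8), yield item if even, else -item:
  item=0: even, yield 0
  item=1: odd, yield -1
  item=2: even, yield 2
  item=3: odd, yield -3
  item=4: even, yield 4
  item=5: odd, yield -5
  item=6: even, yield 6
  item=7: odd, yield -7
Therefore out = [0, -1, 2, -3, 4, -5, 6, -7].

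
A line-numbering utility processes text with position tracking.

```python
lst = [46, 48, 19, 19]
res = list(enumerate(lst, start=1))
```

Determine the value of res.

Step 1: enumerate with start=1:
  (1, 46)
  (2, 48)
  (3, 19)
  (4, 19)
Therefore res = [(1, 46), (2, 48), (3, 19), (4, 19)].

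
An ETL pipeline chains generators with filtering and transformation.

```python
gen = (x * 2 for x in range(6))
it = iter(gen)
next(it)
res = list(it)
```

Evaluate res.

Step 1: Generator produces [0, 2, 4, 6, 8, 10].
Step 2: next(it) consumes first element (0).
Step 3: list(it) collects remaining: [2, 4, 6, 8, 10].
Therefore res = [2, 4, 6, 8, 10].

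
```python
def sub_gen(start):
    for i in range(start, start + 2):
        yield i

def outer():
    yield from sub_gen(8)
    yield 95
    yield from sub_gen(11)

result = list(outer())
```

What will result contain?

Step 1: outer() delegates to sub_gen(8):
  yield 8
  yield 9
Step 2: yield 95
Step 3: Delegates to sub_gen(11):
  yield 11
  yield 12
Therefore result = [8, 9, 95, 11, 12].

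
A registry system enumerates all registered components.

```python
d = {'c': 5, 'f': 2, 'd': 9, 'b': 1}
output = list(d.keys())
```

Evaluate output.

Step 1: d.keys() returns the dictionary keys in insertion order.
Therefore output = ['c', 'f', 'd', 'b'].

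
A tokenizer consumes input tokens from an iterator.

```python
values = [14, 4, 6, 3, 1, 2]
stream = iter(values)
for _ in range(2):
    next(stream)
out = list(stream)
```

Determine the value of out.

Step 1: Create iterator over [14, 4, 6, 3, 1, 2].
Step 2: Advance 2 positions (consuming [14, 4]).
Step 3: list() collects remaining elements: [6, 3, 1, 2].
Therefore out = [6, 3, 1, 2].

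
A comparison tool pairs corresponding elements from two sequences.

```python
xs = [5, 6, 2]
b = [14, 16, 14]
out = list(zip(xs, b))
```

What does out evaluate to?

Step 1: zip pairs elements at same index:
  Index 0: (5, 14)
  Index 1: (6, 16)
  Index 2: (2, 14)
Therefore out = [(5, 14), (6, 16), (2, 14)].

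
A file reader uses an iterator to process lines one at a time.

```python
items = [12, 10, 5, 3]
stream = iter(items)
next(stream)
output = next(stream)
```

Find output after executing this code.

Step 1: Create iterator over [12, 10, 5, 3].
Step 2: next() consumes 12.
Step 3: next() returns 10.
Therefore output = 10.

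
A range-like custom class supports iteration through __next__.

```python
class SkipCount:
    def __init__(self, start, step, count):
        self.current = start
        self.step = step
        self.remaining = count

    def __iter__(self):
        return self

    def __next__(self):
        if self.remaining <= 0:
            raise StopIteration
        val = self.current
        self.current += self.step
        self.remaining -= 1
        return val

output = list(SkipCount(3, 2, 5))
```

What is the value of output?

Step 1: SkipCount starts at 3, increments by 2, for 5 steps:
  Yield 3, then current += 2
  Yield 5, then current += 2
  Yield 7, then current += 2
  Yield 9, then current += 2
  Yield 11, then current += 2
Therefore output = [3, 5, 7, 9, 11].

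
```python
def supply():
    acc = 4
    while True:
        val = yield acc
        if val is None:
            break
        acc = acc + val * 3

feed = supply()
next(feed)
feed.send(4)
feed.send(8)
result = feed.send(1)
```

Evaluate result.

Step 1: next() -> yield acc=4.
Step 2: send(4) -> val=4, acc = 4 + 4*3 = 16, yield 16.
Step 3: send(8) -> val=8, acc = 16 + 8*3 = 40, yield 40.
Step 4: send(1) -> val=1, acc = 40 + 1*3 = 43, yield 43.
Therefore result = 43.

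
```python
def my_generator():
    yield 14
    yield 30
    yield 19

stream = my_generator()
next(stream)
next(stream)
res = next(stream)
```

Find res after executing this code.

Step 1: my_generator() creates a generator.
Step 2: next(stream) yields 14 (consumed and discarded).
Step 3: next(stream) yields 30 (consumed and discarded).
Step 4: next(stream) yields 19, assigned to res.
Therefore res = 19.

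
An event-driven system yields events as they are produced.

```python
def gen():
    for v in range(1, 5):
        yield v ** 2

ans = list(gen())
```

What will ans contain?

Step 1: For each v in range(1, 5), yield v**2:
  v=1: yield 1**2 = 1
  v=2: yield 2**2 = 4
  v=3: yield 3**2 = 9
  v=4: yield 4**2 = 16
Therefore ans = [1, 4, 9, 16].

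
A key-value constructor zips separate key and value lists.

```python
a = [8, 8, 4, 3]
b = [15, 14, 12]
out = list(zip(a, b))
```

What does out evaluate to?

Step 1: zip stops at shortest (len(a)=4, len(b)=3):
  Index 0: (8, 15)
  Index 1: (8, 14)
  Index 2: (4, 12)
Step 2: Last element of a (3) has no pair, dropped.
Therefore out = [(8, 15), (8, 14), (4, 12)].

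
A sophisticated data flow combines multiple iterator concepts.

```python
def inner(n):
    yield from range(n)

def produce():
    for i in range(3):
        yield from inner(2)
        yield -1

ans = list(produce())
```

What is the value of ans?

Step 1: For each i in range(3):
  i=0: yield from inner(2) -> [0, 1], then yield -1
  i=1: yield from inner(2) -> [0, 1], then yield -1
  i=2: yield from inner(2) -> [0, 1], then yield -1
Therefore ans = [0, 1, -1, 0, 1, -1, 0, 1, -1].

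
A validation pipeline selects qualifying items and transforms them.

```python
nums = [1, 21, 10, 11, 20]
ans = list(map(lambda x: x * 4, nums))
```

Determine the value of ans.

Step 1: Apply lambda x: x * 4 to each element:
  1 -> 4
  21 -> 84
  10 -> 40
  11 -> 44
  20 -> 80
Therefore ans = [4, 84, 40, 44, 80].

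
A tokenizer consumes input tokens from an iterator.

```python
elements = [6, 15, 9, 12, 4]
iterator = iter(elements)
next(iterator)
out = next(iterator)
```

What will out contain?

Step 1: Create iterator over [6, 15, 9, 12, 4].
Step 2: next() consumes 6.
Step 3: next() returns 15.
Therefore out = 15.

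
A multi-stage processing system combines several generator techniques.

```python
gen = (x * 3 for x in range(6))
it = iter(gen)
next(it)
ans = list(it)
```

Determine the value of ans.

Step 1: Generator produces [0, 3, 6, 9, 12, 15].
Step 2: next(it) consumes first element (0).
Step 3: list(it) collects remaining: [3, 6, 9, 12, 15].
Therefore ans = [3, 6, 9, 12, 15].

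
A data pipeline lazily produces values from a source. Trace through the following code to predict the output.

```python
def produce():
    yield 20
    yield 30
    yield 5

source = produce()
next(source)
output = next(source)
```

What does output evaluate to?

Step 1: produce() creates a generator.
Step 2: next(source) yields 20 (consumed and discarded).
Step 3: next(source) yields 30, assigned to output.
Therefore output = 30.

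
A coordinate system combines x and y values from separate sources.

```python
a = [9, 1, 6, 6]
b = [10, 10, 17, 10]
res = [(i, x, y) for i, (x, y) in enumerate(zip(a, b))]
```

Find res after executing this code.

Step 1: enumerate(zip(a, b)) gives index with paired elements:
  i=0: (9, 10)
  i=1: (1, 10)
  i=2: (6, 17)
  i=3: (6, 10)
Therefore res = [(0, 9, 10), (1, 1, 10), (2, 6, 17), (3, 6, 10)].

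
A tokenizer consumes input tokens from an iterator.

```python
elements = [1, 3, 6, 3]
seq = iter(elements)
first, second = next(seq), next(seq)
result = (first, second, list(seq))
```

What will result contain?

Step 1: Create iterator over [1, 3, 6, 3].
Step 2: first = 1, second = 3.
Step 3: Remaining elements: [6, 3].
Therefore result = (1, 3, [6, 3]).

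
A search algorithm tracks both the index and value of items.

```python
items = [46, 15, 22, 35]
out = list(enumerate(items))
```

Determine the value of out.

Step 1: enumerate pairs each element with its index:
  (0, 46)
  (1, 15)
  (2, 22)
  (3, 35)
Therefore out = [(0, 46), (1, 15), (2, 22), (3, 35)].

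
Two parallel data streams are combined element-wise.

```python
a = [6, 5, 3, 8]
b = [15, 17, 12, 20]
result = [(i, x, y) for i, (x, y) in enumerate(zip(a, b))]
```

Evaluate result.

Step 1: enumerate(zip(a, b)) gives index with paired elements:
  i=0: (6, 15)
  i=1: (5, 17)
  i=2: (3, 12)
  i=3: (8, 20)
Therefore result = [(0, 6, 15), (1, 5, 17), (2, 3, 12), (3, 8, 20)].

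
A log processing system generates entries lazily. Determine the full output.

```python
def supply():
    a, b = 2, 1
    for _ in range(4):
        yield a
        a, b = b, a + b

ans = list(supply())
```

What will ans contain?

Step 1: Fibonacci-like sequence starting with a=2, b=1:
  Iteration 1: yield a=2, then a,b = 1,3
  Iteration 2: yield a=1, then a,b = 3,4
  Iteration 3: yield a=3, then a,b = 4,7
  Iteration 4: yield a=4, then a,b = 7,11
Therefore ans = [2, 1, 3, 4].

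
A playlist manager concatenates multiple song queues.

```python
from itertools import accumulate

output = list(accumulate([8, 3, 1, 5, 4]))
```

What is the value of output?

Step 1: accumulate computes running sums:
  + 8 = 8
  + 3 = 11
  + 1 = 12
  + 5 = 17
  + 4 = 21
Therefore output = [8, 11, 12, 17, 21].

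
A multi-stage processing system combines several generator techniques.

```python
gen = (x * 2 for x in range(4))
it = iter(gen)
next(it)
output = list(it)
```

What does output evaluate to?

Step 1: Generator produces [0, 2, 4, 6].
Step 2: next(it) consumes first element (0).
Step 3: list(it) collects remaining: [2, 4, 6].
Therefore output = [2, 4, 6].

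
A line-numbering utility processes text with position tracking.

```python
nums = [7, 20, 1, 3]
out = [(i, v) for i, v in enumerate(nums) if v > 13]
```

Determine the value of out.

Step 1: Filter enumerate([7, 20, 1, 3]) keeping v > 13:
  (0, 7): 7 <= 13, excluded
  (1, 20): 20 > 13, included
  (2, 1): 1 <= 13, excluded
  (3, 3): 3 <= 13, excluded
Therefore out = [(1, 20)].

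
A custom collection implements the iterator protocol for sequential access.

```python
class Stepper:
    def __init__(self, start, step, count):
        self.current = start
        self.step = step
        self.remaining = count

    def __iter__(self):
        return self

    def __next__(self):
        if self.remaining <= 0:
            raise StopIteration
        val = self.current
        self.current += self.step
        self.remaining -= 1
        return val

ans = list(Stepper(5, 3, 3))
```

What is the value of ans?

Step 1: Stepper starts at 5, increments by 3, for 3 steps:
  Yield 5, then current += 3
  Yield 8, then current += 3
  Yield 11, then current += 3
Therefore ans = [5, 8, 11].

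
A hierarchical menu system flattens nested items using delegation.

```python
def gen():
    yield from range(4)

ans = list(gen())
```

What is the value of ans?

Step 1: yield from delegates to the iterable, yielding each element.
Step 2: Collected values: [0, 1, 2, 3].
Therefore ans = [0, 1, 2, 3].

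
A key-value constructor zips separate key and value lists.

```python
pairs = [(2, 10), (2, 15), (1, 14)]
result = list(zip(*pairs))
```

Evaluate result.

Step 1: zip(*pairs) transposes: unzips [(2, 10), (2, 15), (1, 14)] into separate sequences.
Step 2: First elements: (2, 2, 1), second elements: (10, 15, 14).
Therefore result = [(2, 2, 1), (10, 15, 14)].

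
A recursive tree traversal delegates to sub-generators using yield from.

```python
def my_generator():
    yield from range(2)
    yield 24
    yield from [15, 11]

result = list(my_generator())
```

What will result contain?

Step 1: Trace yields in order:
  yield 0
  yield 1
  yield 24
  yield 15
  yield 11
Therefore result = [0, 1, 24, 15, 11].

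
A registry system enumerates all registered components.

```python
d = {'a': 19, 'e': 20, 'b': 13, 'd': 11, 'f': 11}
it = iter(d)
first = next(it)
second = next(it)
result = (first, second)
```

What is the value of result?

Step 1: iter(d) iterates over keys: ['a', 'e', 'b', 'd', 'f'].
Step 2: first = next(it) = 'a', second = next(it) = 'e'.
Therefore result = ('a', 'e').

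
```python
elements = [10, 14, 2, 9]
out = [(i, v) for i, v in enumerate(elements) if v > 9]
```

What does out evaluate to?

Step 1: Filter enumerate([10, 14, 2, 9]) keeping v > 9:
  (0, 10): 10 > 9, included
  (1, 14): 14 > 9, included
  (2, 2): 2 <= 9, excluded
  (3, 9): 9 <= 9, excluded
Therefore out = [(0, 10), (1, 14)].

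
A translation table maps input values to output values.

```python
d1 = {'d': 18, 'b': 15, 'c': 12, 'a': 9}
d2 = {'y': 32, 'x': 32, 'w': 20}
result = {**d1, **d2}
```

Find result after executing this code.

Step 1: Merge d1 and d2 (d2 values override on key conflicts).
Step 2: d1 has keys ['d', 'b', 'c', 'a'], d2 has keys ['y', 'x', 'w'].
Therefore result = {'d': 18, 'b': 15, 'c': 12, 'a': 9, 'y': 32, 'x': 32, 'w': 20}.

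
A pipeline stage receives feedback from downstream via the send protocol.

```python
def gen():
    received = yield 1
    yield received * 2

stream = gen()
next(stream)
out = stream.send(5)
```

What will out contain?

Step 1: next(stream) advances to first yield, producing 1.
Step 2: send(5) resumes, received = 5.
Step 3: yield received * 2 = 5 * 2 = 10.
Therefore out = 10.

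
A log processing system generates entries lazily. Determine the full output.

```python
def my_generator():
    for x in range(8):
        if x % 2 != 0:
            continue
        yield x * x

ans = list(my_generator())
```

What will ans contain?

Step 1: Only yield x**2 when x is divisible by 2:
  x=0: 0 % 2 == 0, yield 0**2 = 0
  x=2: 2 % 2 == 0, yield 2**2 = 4
  x=4: 4 % 2 == 0, yield 4**2 = 16
  x=6: 6 % 2 == 0, yield 6**2 = 36
Therefore ans = [0, 4, 16, 36].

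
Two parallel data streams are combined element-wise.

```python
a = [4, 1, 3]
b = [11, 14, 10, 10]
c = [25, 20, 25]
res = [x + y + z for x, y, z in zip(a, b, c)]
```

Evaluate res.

Step 1: zip three lists (truncates to shortest, len=3):
  4 + 11 + 25 = 40
  1 + 14 + 20 = 35
  3 + 10 + 25 = 38
Therefore res = [40, 35, 38].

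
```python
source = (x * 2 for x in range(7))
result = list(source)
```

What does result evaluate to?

Step 1: For each x in range(7), compute x*2:
  x=0: 0*2 = 0
  x=1: 1*2 = 2
  x=2: 2*2 = 4
  x=3: 3*2 = 6
  x=4: 4*2 = 8
  x=5: 5*2 = 10
  x=6: 6*2 = 12
Therefore result = [0, 2, 4, 6, 8, 10, 12].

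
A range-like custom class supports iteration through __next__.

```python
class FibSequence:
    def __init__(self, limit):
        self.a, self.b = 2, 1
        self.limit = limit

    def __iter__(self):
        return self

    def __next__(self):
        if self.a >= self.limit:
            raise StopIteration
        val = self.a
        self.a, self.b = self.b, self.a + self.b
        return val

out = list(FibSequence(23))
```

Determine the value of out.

Step 1: Fibonacci-like sequence (a=2, b=1) until >= 23:
  Yield 2, then a,b = 1,3
  Yield 1, then a,b = 3,4
  Yield 3, then a,b = 4,7
  Yield 4, then a,b = 7,11
  Yield 7, then a,b = 11,18
  Yield 11, then a,b = 18,29
  Yield 18, then a,b = 29,47
Step 2: 29 >= 23, stop.
Therefore out = [2, 1, 3, 4, 7, 11, 18].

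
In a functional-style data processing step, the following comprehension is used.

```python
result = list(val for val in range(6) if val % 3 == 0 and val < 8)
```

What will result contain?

Step 1: Filter range(6) where val % 3 == 0 and val < 8:
  val=0: both conditions met, included
  val=1: excluded (1 % 3 != 0)
  val=2: excluded (2 % 3 != 0)
  val=3: both conditions met, included
  val=4: excluded (4 % 3 != 0)
  val=5: excluded (5 % 3 != 0)
Therefore result = [0, 3].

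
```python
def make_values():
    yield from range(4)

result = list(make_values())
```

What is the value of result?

Step 1: yield from delegates to the iterable, yielding each element.
Step 2: Collected values: [0, 1, 2, 3].
Therefore result = [0, 1, 2, 3].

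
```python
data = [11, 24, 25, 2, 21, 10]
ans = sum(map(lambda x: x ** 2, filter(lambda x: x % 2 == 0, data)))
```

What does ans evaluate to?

Step 1: Filter even numbers from [11, 24, 25, 2, 21, 10]: [24, 2, 10]
Step 2: Square each: [576, 4, 100]
Step 3: Sum = 680.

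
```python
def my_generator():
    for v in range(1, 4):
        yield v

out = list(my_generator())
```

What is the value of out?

Step 1: The generator yields each value from range(1, 4).
Step 2: list() consumes all yields: [1, 2, 3].
Therefore out = [1, 2, 3].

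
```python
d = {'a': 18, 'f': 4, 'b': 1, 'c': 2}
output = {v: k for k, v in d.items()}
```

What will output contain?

Step 1: Invert dict (swap keys and values):
  'a': 18 -> 18: 'a'
  'f': 4 -> 4: 'f'
  'b': 1 -> 1: 'b'
  'c': 2 -> 2: 'c'
Therefore output = {18: 'a', 4: 'f', 1: 'b', 2: 'c'}.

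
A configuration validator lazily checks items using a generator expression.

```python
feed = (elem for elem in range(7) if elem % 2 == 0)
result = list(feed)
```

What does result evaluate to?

Step 1: Filter range(7) keeping only even values:
  elem=0: even, included
  elem=1: odd, excluded
  elem=2: even, included
  elem=3: odd, excluded
  elem=4: even, included
  elem=5: odd, excluded
  elem=6: even, included
Therefore result = [0, 2, 4, 6].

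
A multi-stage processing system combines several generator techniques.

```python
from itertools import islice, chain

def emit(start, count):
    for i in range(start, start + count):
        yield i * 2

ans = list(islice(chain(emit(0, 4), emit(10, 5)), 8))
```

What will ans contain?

Step 1: emit(0, 4) yields [0, 2, 4, 6].
Step 2: emit(10, 5) yields [20, 22, 24, 26, 28].
Step 3: chain concatenates: [0, 2, 4, 6, 20, 22, 24, 26, 28].
Step 4: islice takes first 8: [0, 2, 4, 6, 20, 22, 24, 26].
Therefore ans = [0, 2, 4, 6, 20, 22, 24, 26].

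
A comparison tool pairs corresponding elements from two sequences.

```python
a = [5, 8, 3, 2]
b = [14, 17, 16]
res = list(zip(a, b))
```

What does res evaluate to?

Step 1: zip stops at shortest (len(a)=4, len(b)=3):
  Index 0: (5, 14)
  Index 1: (8, 17)
  Index 2: (3, 16)
Step 2: Last element of a (2) has no pair, dropped.
Therefore res = [(5, 14), (8, 17), (3, 16)].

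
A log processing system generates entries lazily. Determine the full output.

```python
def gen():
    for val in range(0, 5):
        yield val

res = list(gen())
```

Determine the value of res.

Step 1: The generator yields each value from range(0, 5).
Step 2: list() consumes all yields: [0, 1, 2, 3, 4].
Therefore res = [0, 1, 2, 3, 4].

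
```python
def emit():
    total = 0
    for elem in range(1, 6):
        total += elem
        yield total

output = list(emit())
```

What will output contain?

Step 1: Generator accumulates running sum:
  elem=1: total = 1, yield 1
  elem=2: total = 3, yield 3
  elem=3: total = 6, yield 6
  elem=4: total = 10, yield 10
  elem=5: total = 15, yield 15
Therefore output = [1, 3, 6, 10, 15].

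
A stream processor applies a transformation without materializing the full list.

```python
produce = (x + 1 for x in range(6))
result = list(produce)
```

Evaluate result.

Step 1: For each x in range(6), compute x+1:
  x=0: 0+1 = 1
  x=1: 1+1 = 2
  x=2: 2+1 = 3
  x=3: 3+1 = 4
  x=4: 4+1 = 5
  x=5: 5+1 = 6
Therefore result = [1, 2, 3, 4, 5, 6].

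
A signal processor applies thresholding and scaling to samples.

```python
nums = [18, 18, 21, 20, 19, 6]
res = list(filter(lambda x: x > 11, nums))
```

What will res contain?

Step 1: Filter elements > 11:
  18: kept
  18: kept
  21: kept
  20: kept
  19: kept
  6: removed
Therefore res = [18, 18, 21, 20, 19].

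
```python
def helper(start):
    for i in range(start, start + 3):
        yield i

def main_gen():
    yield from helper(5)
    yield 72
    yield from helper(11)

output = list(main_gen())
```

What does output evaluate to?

Step 1: main_gen() delegates to helper(5):
  yield 5
  yield 6
  yield 7
Step 2: yield 72
Step 3: Delegates to helper(11):
  yield 11
  yield 12
  yield 13
Therefore output = [5, 6, 7, 72, 11, 12, 13].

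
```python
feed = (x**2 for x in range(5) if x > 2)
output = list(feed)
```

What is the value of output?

Step 1: For range(5), keep x > 2, then square:
  x=0: 0 <= 2, excluded
  x=1: 1 <= 2, excluded
  x=2: 2 <= 2, excluded
  x=3: 3 > 2, yield 3**2 = 9
  x=4: 4 > 2, yield 4**2 = 16
Therefore output = [9, 16].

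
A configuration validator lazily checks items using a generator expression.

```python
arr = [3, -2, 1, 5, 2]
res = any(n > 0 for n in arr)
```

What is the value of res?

Step 1: Check n > 0 for each element in [3, -2, 1, 5, 2]:
  3 > 0: True
  -2 > 0: False
  1 > 0: True
  5 > 0: True
  2 > 0: True
Step 2: any() returns True.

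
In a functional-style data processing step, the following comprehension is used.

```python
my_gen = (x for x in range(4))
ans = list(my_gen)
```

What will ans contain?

Step 1: Generator expression iterates range(4): [0, 1, 2, 3].
Step 2: list() collects all values.
Therefore ans = [0, 1, 2, 3].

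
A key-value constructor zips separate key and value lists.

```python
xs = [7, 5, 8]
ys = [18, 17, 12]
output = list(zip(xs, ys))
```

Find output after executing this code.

Step 1: zip pairs elements at same index:
  Index 0: (7, 18)
  Index 1: (5, 17)
  Index 2: (8, 12)
Therefore output = [(7, 18), (5, 17), (8, 12)].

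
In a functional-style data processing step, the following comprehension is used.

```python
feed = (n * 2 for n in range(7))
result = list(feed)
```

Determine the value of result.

Step 1: For each n in range(7), compute n*2:
  n=0: 0*2 = 0
  n=1: 1*2 = 2
  n=2: 2*2 = 4
  n=3: 3*2 = 6
  n=4: 4*2 = 8
  n=5: 5*2 = 10
  n=6: 6*2 = 12
Therefore result = [0, 2, 4, 6, 8, 10, 12].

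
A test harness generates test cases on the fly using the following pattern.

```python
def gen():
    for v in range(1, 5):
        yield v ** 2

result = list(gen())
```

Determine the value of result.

Step 1: For each v in range(1, 5), yield v**2:
  v=1: yield 1**2 = 1
  v=2: yield 2**2 = 4
  v=3: yield 3**2 = 9
  v=4: yield 4**2 = 16
Therefore result = [1, 4, 9, 16].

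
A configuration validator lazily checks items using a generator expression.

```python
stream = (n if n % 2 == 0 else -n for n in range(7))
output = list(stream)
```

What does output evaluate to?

Step 1: For each n in range(7), yield n if even, else -n:
  n=0: even, yield 0
  n=1: odd, yield -1
  n=2: even, yield 2
  n=3: odd, yield -3
  n=4: even, yield 4
  n=5: odd, yield -5
  n=6: even, yield 6
Therefore output = [0, -1, 2, -3, 4, -5, 6].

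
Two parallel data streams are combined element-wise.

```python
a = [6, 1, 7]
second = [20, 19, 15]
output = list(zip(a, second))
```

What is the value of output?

Step 1: zip pairs elements at same index:
  Index 0: (6, 20)
  Index 1: (1, 19)
  Index 2: (7, 15)
Therefore output = [(6, 20), (1, 19), (7, 15)].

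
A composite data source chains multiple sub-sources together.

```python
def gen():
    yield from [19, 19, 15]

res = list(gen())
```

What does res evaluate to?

Step 1: yield from delegates to the iterable, yielding each element.
Step 2: Collected values: [19, 19, 15].
Therefore res = [19, 19, 15].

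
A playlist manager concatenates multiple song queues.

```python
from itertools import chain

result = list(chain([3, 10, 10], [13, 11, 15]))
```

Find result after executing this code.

Step 1: chain() concatenates iterables: [3, 10, 10] + [13, 11, 15].
Therefore result = [3, 10, 10, 13, 11, 15].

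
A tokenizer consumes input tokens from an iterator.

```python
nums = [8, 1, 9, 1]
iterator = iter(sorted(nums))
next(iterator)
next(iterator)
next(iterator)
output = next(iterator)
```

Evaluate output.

Step 1: sorted([8, 1, 9, 1]) = [1, 1, 8, 9].
Step 2: Create iterator and skip 3 elements.
Step 3: next() returns 9.
Therefore output = 9.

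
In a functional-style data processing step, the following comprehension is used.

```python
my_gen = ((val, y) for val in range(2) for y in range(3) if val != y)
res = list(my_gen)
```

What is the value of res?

Step 1: Nested generator over range(2) x range(3) where val != y:
  (0, 0): excluded (val == y)
  (0, 1): included
  (0, 2): included
  (1, 0): included
  (1, 1): excluded (val == y)
  (1, 2): included
Therefore res = [(0, 1), (0, 2), (1, 0), (1, 2)].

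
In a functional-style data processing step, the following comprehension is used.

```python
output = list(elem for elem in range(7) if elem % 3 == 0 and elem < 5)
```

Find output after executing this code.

Step 1: Filter range(7) where elem % 3 == 0 and elem < 5:
  elem=0: both conditions met, included
  elem=1: excluded (1 % 3 != 0)
  elem=2: excluded (2 % 3 != 0)
  elem=3: both conditions met, included
  elem=4: excluded (4 % 3 != 0)
  elem=5: excluded (5 % 3 != 0, 5 >= 5)
  elem=6: excluded (6 >= 5)
Therefore output = [0, 3].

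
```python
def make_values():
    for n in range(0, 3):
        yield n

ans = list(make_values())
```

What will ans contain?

Step 1: The generator yields each value from range(0, 3).
Step 2: list() consumes all yields: [0, 1, 2].
Therefore ans = [0, 1, 2].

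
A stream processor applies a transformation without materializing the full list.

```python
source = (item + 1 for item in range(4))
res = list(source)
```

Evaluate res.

Step 1: For each item in range(4), compute item+1:
  item=0: 0+1 = 1
  item=1: 1+1 = 2
  item=2: 2+1 = 3
  item=3: 3+1 = 4
Therefore res = [1, 2, 3, 4].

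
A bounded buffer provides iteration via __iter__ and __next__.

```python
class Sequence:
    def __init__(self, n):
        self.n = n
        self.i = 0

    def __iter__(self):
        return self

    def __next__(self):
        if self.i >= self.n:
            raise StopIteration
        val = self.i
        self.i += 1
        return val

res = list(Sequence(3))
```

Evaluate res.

Step 1: Sequence(3) creates an iterator counting 0 to 2.
Step 2: list() consumes all values: [0, 1, 2].
Therefore res = [0, 1, 2].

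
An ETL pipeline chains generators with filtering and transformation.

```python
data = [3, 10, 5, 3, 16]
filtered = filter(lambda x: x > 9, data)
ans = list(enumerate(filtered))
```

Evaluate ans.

Step 1: Filter [3, 10, 5, 3, 16] for > 9: [10, 16].
Step 2: enumerate re-indexes from 0: [(0, 10), (1, 16)].
Therefore ans = [(0, 10), (1, 16)].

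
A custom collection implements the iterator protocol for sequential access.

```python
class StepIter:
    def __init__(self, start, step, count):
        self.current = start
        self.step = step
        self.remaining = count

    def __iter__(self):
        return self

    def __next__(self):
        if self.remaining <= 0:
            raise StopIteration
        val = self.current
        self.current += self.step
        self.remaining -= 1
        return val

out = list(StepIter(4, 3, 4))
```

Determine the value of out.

Step 1: StepIter starts at 4, increments by 3, for 4 steps:
  Yield 4, then current += 3
  Yield 7, then current += 3
  Yield 10, then current += 3
  Yield 13, then current += 3
Therefore out = [4, 7, 10, 13].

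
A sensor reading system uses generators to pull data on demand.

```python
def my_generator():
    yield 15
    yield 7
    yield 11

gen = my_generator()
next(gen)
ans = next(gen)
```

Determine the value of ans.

Step 1: my_generator() creates a generator.
Step 2: next(gen) yields 15 (consumed and discarded).
Step 3: next(gen) yields 7, assigned to ans.
Therefore ans = 7.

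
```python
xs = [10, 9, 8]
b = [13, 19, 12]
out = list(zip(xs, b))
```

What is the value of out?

Step 1: zip pairs elements at same index:
  Index 0: (10, 13)
  Index 1: (9, 19)
  Index 2: (8, 12)
Therefore out = [(10, 13), (9, 19), (8, 12)].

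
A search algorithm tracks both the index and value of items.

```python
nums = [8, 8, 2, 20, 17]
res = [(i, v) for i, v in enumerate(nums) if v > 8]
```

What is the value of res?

Step 1: Filter enumerate([8, 8, 2, 20, 17]) keeping v > 8:
  (0, 8): 8 <= 8, excluded
  (1, 8): 8 <= 8, excluded
  (2, 2): 2 <= 8, excluded
  (3, 20): 20 > 8, included
  (4, 17): 17 > 8, included
Therefore res = [(3, 20), (4, 17)].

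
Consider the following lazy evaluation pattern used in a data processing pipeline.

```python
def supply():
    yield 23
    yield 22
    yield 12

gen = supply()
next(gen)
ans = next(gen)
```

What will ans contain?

Step 1: supply() creates a generator.
Step 2: next(gen) yields 23 (consumed and discarded).
Step 3: next(gen) yields 22, assigned to ans.
Therefore ans = 22.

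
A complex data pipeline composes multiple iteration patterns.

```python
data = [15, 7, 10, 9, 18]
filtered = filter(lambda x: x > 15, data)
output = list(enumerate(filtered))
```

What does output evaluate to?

Step 1: Filter [15, 7, 10, 9, 18] for > 15: [18].
Step 2: enumerate re-indexes from 0: [(0, 18)].
Therefore output = [(0, 18)].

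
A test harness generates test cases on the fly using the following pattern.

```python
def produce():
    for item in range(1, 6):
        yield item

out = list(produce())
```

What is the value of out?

Step 1: The generator yields each value from range(1, 6).
Step 2: list() consumes all yields: [1, 2, 3, 4, 5].
Therefore out = [1, 2, 3, 4, 5].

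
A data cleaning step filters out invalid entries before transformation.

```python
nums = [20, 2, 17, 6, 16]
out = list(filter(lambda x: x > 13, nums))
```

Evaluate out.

Step 1: Filter elements > 13:
  20: kept
  2: removed
  17: kept
  6: removed
  16: kept
Therefore out = [20, 17, 16].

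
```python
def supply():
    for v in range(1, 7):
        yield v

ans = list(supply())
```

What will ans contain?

Step 1: The generator yields each value from range(1, 7).
Step 2: list() consumes all yields: [1, 2, 3, 4, 5, 6].
Therefore ans = [1, 2, 3, 4, 5, 6].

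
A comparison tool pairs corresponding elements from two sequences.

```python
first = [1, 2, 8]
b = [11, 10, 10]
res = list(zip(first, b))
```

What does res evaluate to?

Step 1: zip pairs elements at same index:
  Index 0: (1, 11)
  Index 1: (2, 10)
  Index 2: (8, 10)
Therefore res = [(1, 11), (2, 10), (8, 10)].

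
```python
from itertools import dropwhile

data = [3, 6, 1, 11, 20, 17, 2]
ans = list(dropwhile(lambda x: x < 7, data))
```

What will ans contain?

Step 1: dropwhile drops elements while < 7:
  3 < 7: dropped
  6 < 7: dropped
  1 < 7: dropped
  11: kept (dropping stopped)
Step 2: Remaining elements kept regardless of condition.
Therefore ans = [11, 20, 17, 2].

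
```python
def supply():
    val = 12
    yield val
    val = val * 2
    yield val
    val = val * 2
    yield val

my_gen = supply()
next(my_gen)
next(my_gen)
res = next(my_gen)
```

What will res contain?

Step 1: Trace through generator execution:
  Yield 1: val starts at 12, yield 12
  Yield 2: val = 12 * 2 = 24, yield 24
  Yield 3: val = 24 * 2 = 48, yield 48
Step 2: First next() gets 12, second next() gets the second value, third next() yields 48.
Therefore res = 48.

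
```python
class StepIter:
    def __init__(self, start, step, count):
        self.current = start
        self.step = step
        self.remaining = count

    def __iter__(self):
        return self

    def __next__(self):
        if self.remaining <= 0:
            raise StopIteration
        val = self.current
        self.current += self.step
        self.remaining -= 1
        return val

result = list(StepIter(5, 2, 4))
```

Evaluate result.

Step 1: StepIter starts at 5, increments by 2, for 4 steps:
  Yield 5, then current += 2
  Yield 7, then current += 2
  Yield 9, then current += 2
  Yield 11, then current += 2
Therefore result = [5, 7, 9, 11].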